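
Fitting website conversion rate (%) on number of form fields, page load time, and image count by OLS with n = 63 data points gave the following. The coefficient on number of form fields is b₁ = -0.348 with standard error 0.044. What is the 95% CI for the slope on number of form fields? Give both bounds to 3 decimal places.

(-0.436, -0.260)

df = n − k − 1 = 63 − 3 − 1 = 59.
t* = t_{0.025, 59} = 2.000995.
Margin = t* × SE = 2.000995 × 0.044 = 0.08804.
CI: -0.348 ± 0.08804 → (-0.436, -0.260).
With 95% confidence, each one-unit increase in number of form fields is associated with a change of between -0.436 and -0.260 % in website conversion rate, holding the other predictors fixed.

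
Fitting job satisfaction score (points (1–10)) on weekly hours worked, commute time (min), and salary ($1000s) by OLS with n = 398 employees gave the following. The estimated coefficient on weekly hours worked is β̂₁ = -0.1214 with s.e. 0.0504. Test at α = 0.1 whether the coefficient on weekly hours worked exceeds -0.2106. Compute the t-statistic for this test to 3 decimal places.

t = 1.770

H₀: β₁ = -0.2106 vs H₁: β₁ > -0.2106.
t = (β̂₁ − β₁⁰)/SE = (-0.1214 − (-0.2106)) / 0.0504 = 1.770.
df = n − k − 1 = 398 − 3 − 1 = 394.
One-sided p ≈ 0.0388, which is < 0.1, so reject H₀.
There is evidence that the true slope on weekly hours worked exceeds -0.2106 points (1–10) per unit, holding the other predictors fixed.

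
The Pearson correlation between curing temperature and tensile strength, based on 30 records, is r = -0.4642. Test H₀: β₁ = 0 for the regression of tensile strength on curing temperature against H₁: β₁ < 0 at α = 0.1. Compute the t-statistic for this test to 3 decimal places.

t = r·√(n − 2)/√(1 − r²) = -0.4642·√28/√0.784518 = -2.773.
df = n − 2 = 28.
One-sided p ≈ 0.0049, which is < 0.1, so reject H₀.
There is evidence of a linear association between curing temperature and tensile strength.

t = -2.773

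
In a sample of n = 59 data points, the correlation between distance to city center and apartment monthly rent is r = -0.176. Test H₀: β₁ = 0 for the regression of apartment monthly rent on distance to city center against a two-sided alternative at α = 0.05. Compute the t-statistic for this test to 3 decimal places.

t = r·√(n − 2)/√(1 − r²) = -0.176·√57/√0.969024 = -1.350.
df = n − 2 = 57.
Two-sided p ≈ 0.1824, which is ≥ 0.05, so fail to reject H₀.
The data do not give significant evidence of a linear association between distance to city center and apartment monthly rent.

t = -1.350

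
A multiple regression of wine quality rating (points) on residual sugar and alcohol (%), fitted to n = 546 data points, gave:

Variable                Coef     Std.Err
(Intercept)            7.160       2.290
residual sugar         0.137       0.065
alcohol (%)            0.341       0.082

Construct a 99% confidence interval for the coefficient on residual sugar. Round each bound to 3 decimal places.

Read off: b = 0.137, SE = 0.065 for residual sugar.
df = n − k − 1 = 546 − 2 − 1 = 543.
t* = t_{0.005, 543} = 2.584914.
Margin = t* × SE = 2.584914 × 0.065 = 0.16802.
CI: 0.137 ± 0.16802 → (-0.031, 0.305).

(-0.031, 0.305)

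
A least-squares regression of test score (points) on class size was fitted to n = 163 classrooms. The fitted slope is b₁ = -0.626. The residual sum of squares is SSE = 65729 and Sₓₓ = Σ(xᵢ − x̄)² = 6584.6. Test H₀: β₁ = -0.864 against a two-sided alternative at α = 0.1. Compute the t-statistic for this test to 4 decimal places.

t = 0.9558

MSE = SSE/(n − 2) = 65729/161 = 408.255.
SE(b₁) = √(MSE/Sₓₓ) = √(408.255/6584.6) = 0.249001.
t = (-0.626 − (-0.864)) / 0.249001 = 0.9558.
df = n − 2 = 161.
Two-sided p ≈ 0.3406, which is ≥ 0.1, so fail to reject H₀.
The data are consistent with a true slope of -0.864 points per unit of class size.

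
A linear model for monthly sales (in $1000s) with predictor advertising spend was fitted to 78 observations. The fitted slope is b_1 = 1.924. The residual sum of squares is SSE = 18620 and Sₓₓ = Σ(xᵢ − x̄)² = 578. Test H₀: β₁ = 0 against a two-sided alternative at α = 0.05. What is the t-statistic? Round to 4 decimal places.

MSE = SSE/(n − 2) = 18620/76 = 245.
SE(b_1) = √(MSE/Sₓₓ) = √(245/578) = 0.651057.
t = 1.924 / 0.651057 = 2.9552.
df = n − 2 = 76.
Two-sided p ≈ 0.0042, which is < 0.05, so reject H₀.
There is evidence that advertising spend is associated with monthly sales.

t = 2.9552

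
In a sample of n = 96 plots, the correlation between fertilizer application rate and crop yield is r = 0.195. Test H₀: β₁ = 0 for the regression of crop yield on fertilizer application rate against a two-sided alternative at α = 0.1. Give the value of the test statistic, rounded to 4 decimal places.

t = r·√(n − 2)/√(1 − r²) = 0.195·√94/√0.961975 = 1.9276.
df = n − 2 = 94.
Two-sided p ≈ 0.0569, which is < 0.1, so reject H₀.
There is evidence of a linear association between fertilizer application rate and crop yield.

t = 1.9276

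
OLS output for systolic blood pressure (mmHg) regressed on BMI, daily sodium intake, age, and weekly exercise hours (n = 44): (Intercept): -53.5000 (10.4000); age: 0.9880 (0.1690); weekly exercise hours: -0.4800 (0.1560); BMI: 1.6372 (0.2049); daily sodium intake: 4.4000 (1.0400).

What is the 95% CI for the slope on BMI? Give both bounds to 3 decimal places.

(1.223, 2.052)

Read off: b = 1.6372, SE = 0.2049 for BMI.
df = n − k − 1 = 44 − 4 − 1 = 39.
t* = t_{0.025, 39} = 2.022691.
Margin = t* × SE = 2.022691 × 0.2049 = 0.41445.
CI: 1.6372 ± 0.41445 → (1.223, 2.052).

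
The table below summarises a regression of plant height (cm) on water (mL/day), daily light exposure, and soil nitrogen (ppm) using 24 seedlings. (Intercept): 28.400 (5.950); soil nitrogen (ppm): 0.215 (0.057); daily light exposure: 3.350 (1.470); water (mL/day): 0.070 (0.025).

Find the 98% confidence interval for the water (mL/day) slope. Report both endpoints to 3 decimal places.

Read off: b = 0.070, SE = 0.025 for water (mL/day).
df = n − k − 1 = 24 − 3 − 1 = 20.
t* = t_{0.01, 20} = 2.527977.
Margin = t* × SE = 2.527977 × 0.025 = 0.06320.
CI: 0.070 ± 0.06320 → (0.007, 0.133).

(0.007, 0.133)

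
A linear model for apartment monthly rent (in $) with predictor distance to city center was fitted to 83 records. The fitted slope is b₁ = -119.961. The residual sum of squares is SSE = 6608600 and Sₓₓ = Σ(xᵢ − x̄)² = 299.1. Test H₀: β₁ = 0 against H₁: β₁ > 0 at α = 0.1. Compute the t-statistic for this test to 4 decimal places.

MSE = SSE/(n − 2) = 6608600/81 = 81587.7.
SE(b₁) = √(MSE/Sₓₓ) = √(81587.7/299.1) = 16.516.
t = -119.961 / 16.516 = -7.2633.
df = n − 2 = 81.
One-sided p ≈ 1.0000, which is ≥ 0.1, so fail to reject H₀.
The data do not give significant evidence that the true slope on distance to city center is positive.

t = -7.2633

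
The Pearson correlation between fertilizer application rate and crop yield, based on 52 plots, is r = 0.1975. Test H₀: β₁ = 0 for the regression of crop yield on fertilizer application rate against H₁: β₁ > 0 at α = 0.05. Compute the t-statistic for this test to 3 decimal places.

t = r·√(n − 2)/√(1 − r²) = 0.1975·√50/√0.960994 = 1.425.
df = n − 2 = 50.
One-sided p ≈ 0.0802, which is ≥ 0.05, so fail to reject H₀.
The data do not give significant evidence of a linear association between fertilizer application rate and crop yield.

t = 1.425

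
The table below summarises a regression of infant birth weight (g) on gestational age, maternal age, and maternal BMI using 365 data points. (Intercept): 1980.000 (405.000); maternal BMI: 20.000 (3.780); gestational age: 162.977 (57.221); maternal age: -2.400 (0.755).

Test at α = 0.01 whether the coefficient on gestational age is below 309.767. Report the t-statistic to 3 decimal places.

t = -2.565

Read off: b = 162.977, SE = 57.221 for gestational age.
H₀: β₁ = 309.767 vs H₁: β₁ < 309.767.
t = (162.977 − 309.767) / 57.221 = -2.565.
df = n − k − 1 = 365 − 3 − 1 = 361.
One-sided p ≈ 0.0054, which is < 0.01, so reject H₀.
There is evidence that the true slope on gestational age is below 309.767 g per unit, holding the other predictors fixed.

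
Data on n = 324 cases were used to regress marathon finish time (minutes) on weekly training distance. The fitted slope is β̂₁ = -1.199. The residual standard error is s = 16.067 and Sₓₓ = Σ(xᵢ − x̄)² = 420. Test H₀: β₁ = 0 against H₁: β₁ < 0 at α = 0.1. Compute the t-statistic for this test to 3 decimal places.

SE(β̂₁) = s/√Sₓₓ = 16.067/√420 = 0.783989.
t = -1.199 / 0.783989 = -1.529.
df = n − 2 = 322.
One-sided p ≈ 0.0636, which is < 0.1, so reject H₀.
There is evidence that the true slope on weekly training distance is negative.

t = -1.529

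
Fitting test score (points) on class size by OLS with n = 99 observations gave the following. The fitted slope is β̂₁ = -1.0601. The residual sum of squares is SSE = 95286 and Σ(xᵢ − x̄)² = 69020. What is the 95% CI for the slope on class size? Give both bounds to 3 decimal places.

MSE = SSE/(n − 2) = 95286/97 = 982.33.
SE(β̂₁) = √(MSE/Sₓₓ) = √(982.33/69020) = 0.1193.
df = n − 2 = 97.
t* = t_{0.025, 97} = 1.984723.
Margin = t* × SE = 1.984723 × 0.1193 = 0.23678.
CI: -1.0601 ± 0.23678 → (-1.297, -0.823).
With 95% confidence, each one-unit increase in class size is associated with a change of between -1.297 and -0.823 points in test score.

(-1.297, -0.823)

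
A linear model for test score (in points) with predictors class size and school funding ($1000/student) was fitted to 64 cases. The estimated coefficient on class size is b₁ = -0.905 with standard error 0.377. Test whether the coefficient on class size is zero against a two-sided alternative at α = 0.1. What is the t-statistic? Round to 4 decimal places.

t = -2.4005

H₀: β₁ = 0 vs H₁: β₁ ≠ 0.
t = (b₁ − β₁⁰)/SE = -0.905 / 0.377 = -2.4005.
df = n − k − 1 = 64 − 2 − 1 = 61.
Two-sided p ≈ 0.0194, which is < 0.1, so reject H₀.
There is evidence that class size is associated with test score, holding the other predictors fixed.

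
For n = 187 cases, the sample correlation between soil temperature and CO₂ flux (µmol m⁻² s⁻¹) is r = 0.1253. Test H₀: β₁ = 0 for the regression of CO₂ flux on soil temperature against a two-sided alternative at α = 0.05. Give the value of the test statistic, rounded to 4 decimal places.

t = 1.7178

t = r·√(n − 2)/√(1 − r²) = 0.1253·√185/√0.9843 = 1.7178.
df = n − 2 = 185.
Two-sided p ≈ 0.0875, which is ≥ 0.05, so fail to reject H₀.
The data do not give significant evidence of a linear association between soil temperature and CO₂ flux.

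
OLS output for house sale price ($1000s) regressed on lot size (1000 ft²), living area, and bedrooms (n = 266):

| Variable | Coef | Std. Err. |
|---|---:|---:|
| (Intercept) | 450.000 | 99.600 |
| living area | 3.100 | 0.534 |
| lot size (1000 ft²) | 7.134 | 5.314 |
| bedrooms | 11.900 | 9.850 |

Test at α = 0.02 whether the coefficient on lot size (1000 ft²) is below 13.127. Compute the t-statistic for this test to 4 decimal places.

Read off: b = 7.134, SE = 5.314 for lot size (1000 ft²).
H₀: β₁ = 13.127 vs H₁: β₁ < 13.127.
t = (7.134 − 13.127) / 5.314 = -1.1278.
df = n − k − 1 = 266 − 3 − 1 = 262.
One-sided p ≈ 0.1302, which is ≥ 0.02, so fail to reject H₀.
The data do not give significant evidence that the true slope on lot size (1000 ft²) is below 13.127 $1000s per unit, holding the other predictors fixed.

t = -1.1278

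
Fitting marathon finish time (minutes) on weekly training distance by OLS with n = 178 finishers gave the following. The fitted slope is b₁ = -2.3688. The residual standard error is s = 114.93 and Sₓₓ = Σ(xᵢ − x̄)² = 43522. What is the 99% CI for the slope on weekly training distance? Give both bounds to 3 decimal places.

SE(b₁) = s/√Sₓₓ = 114.93/√43522 = 0.550908.
df = n − 2 = 176.
t* = t_{0.005, 176} = 2.604052.
Margin = t* × SE = 2.604052 × 0.550908 = 1.43459.
CI: -2.3688 ± 1.43459 → (-3.803, -0.934).
With 99% confidence, each one-unit increase in weekly training distance is associated with a change of between -3.803 and -0.934 minutes in marathon finish time.

(-3.803, -0.934)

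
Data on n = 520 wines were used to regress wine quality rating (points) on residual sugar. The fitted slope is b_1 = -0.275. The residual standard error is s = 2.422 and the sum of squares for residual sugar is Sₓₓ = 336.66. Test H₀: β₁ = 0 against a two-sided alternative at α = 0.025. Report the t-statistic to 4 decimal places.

SE(b_1) = s/√Sₓₓ = 2.422/√336.66 = 0.132001.
t = -0.275 / 0.132001 = -2.0833.
df = n − 2 = 518.
Two-sided p ≈ 0.0377, which is ≥ 0.025, so fail to reject H₀.
The data do not give significant evidence of an association between residual sugar and wine quality rating.

t = -2.0833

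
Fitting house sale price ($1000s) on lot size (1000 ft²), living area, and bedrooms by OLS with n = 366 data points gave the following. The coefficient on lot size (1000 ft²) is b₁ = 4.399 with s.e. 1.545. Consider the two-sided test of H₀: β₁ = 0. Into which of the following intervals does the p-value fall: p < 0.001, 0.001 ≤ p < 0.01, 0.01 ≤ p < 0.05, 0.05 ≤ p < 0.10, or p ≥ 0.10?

t = 4.399 / 1.545 = 2.847.
df = n − k − 1 = 366 − 3 − 1 = 362.
Two-sided p = 2·P(T_{362} > |t|) ≈ 0.0047.
So 0.001 ≤ p < 0.01.

0.001 ≤ p < 0.01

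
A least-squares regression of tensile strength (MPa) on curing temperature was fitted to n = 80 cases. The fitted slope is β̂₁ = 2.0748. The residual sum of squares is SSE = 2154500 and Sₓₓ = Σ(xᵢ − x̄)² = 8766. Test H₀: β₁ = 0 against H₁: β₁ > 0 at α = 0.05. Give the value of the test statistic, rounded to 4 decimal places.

t = 1.1688

MSE = SSE/(n − 2) = 2154500/78 = 27621.8.
SE(β̂₁) = √(MSE/Sₓₓ) = √(27621.8/8766) = 1.77511.
t = 2.0748 / 1.77511 = 1.1688.
df = n − 2 = 78.
One-sided p ≈ 0.1230, which is ≥ 0.05, so fail to reject H₀.
The data do not give significant evidence that the true slope on curing temperature is positive.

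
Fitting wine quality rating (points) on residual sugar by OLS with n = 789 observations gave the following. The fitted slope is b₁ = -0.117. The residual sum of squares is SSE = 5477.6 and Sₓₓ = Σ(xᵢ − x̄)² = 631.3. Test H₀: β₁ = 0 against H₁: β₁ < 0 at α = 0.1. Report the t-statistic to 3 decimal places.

t = -1.114

MSE = SSE/(n − 2) = 5477.6/787 = 6.9601.
SE(b₁) = √(MSE/Sₓₓ) = √(6.9601/631.3) = 0.105.
t = -0.117 / 0.105 = -1.114.
df = n − 2 = 787.
One-sided p ≈ 0.1327, which is ≥ 0.1, so fail to reject H₀.
The data do not give significant evidence that the true slope on residual sugar is negative.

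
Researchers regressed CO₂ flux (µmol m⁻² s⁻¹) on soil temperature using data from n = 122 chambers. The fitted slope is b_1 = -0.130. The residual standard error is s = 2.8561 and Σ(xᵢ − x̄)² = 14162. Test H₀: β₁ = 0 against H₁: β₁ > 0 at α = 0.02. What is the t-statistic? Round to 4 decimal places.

t = -5.4167

SE(b_1) = s/√Sₓₓ = 2.8561/√14162 = 0.024.
t = -0.130 / 0.024 = -5.4167.
df = n − 2 = 120.
One-sided p ≈ 1.0000, which is ≥ 0.02, so fail to reject H₀.
The data do not give significant evidence that the true slope on soil temperature is positive.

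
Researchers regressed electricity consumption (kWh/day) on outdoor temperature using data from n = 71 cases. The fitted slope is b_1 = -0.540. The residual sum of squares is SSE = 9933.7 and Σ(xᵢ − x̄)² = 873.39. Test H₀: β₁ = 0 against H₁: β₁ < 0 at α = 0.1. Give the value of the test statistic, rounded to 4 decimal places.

t = -1.3300

MSE = SSE/(n − 2) = 9933.7/69 = 143.967.
SE(b_1) = √(MSE/Sₓₓ) = √(143.967/873.39) = 0.406001.
t = -0.540 / 0.406001 = -1.3300.
df = n − 2 = 69.
One-sided p ≈ 0.0939, which is < 0.1, so reject H₀.
There is evidence that the true slope on outdoor temperature is negative.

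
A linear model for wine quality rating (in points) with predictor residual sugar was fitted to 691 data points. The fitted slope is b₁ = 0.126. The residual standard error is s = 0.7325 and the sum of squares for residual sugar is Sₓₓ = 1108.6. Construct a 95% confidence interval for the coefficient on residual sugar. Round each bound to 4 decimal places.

(0.0828, 0.1692)

SE(b₁) = s/√Sₓₓ = 0.7325/√1108.6 = 0.0219999.
df = n − 2 = 689.
t* = t_{0.025, 689} = 1.963413.
Margin = t* × SE = 1.963413 × 0.0219999 = 0.043195.
CI: 0.126 ± 0.043195 → (0.0828, 0.1692).
With 95% confidence, each one-unit increase in residual sugar is associated with a change of between 0.0828 and 0.1692 points in wine quality rating.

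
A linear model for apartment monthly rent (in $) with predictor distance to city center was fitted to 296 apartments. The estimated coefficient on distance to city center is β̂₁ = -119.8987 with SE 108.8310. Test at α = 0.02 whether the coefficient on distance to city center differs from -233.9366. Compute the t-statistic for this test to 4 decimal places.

t = 1.0478

H₀: β₁ = -233.9366 vs H₁: β₁ ≠ -233.9366.
t = (β̂₁ − β₁⁰)/SE = (-119.8987 − (-233.9366)) / 108.8310 = 1.0478.
df = n − 2 = 296 − 2 = 294.
Two-sided p ≈ 0.2956, which is ≥ 0.02, so fail to reject H₀.
The data are consistent with a true slope of -233.9366 $ per unit of distance to city center.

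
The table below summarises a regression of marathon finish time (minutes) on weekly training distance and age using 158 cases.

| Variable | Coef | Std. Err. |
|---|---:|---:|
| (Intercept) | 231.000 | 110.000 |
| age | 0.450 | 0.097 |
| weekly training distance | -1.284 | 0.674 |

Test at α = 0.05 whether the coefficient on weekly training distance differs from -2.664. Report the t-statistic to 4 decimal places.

t = 2.0475

Read off: b = -1.284, SE = 0.674 for weekly training distance.
H₀: β₁ = -2.664 vs H₁: β₁ ≠ -2.664.
t = (-1.284 − (-2.664)) / 0.674 = 2.0475.
df = n − k − 1 = 158 − 2 − 1 = 155.
Two-sided p ≈ 0.0423, which is < 0.05, so reject H₀.
There is evidence that the true slope on weekly training distance differs from -2.664 minutes per unit, holding the other predictors fixed.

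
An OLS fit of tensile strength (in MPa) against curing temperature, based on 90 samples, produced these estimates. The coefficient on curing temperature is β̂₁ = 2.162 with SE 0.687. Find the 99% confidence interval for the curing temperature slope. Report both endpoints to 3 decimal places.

df = n − 2 = 90 − 2 = 88.
t* = t_{0.005, 88} = 2.632858.
Margin = t* × SE = 2.632858 × 0.687 = 1.80877.
CI: 2.162 ± 1.80877 → (0.353, 3.971).
With 99% confidence, each one-unit increase in curing temperature is associated with a change of between 0.353 and 3.971 MPa in tensile strength.

(0.353, 3.971)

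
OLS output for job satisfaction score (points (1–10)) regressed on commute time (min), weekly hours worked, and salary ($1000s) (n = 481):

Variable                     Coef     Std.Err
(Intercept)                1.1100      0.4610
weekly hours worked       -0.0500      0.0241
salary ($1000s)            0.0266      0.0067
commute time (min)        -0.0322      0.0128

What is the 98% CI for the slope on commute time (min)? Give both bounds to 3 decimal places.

(-0.062, -0.002)

Read off: b = -0.0322, SE = 0.0128 for commute time (min).
df = n − k − 1 = 481 − 3 − 1 = 477.
t* = t_{0.01, 477} = 2.334191.
Margin = t* × SE = 2.334191 × 0.0128 = 0.02988.
CI: -0.0322 ± 0.02988 → (-0.062, -0.002).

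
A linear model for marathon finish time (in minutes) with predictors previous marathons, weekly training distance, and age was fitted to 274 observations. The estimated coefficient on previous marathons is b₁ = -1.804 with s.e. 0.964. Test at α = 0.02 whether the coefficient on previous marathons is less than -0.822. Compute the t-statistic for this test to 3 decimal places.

t = -1.019

H₀: β₁ = -0.822 vs H₁: β₁ < -0.822.
t = (b₁ − β₁⁰)/SE = (-1.804 − (-0.822)) / 0.964 = -1.019.
df = n − k − 1 = 274 − 3 − 1 = 270.
One-sided p ≈ 0.1546, which is ≥ 0.02, so fail to reject H₀.
The data do not give significant evidence that the true slope on previous marathons is below -0.822 minutes per unit, holding the other predictors fixed.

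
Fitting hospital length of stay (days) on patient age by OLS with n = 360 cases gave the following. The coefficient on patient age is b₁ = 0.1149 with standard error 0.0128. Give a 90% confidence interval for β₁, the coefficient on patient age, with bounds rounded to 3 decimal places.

(0.094, 0.136)

df = n − 2 = 360 − 2 = 358.
t* = t_{0.05, 358} = 1.649121.
Margin = t* × SE = 1.649121 × 0.0128 = 0.02111.
CI: 0.1149 ± 0.02111 → (0.094, 0.136).
With 90% confidence, each one-unit increase in patient age is associated with a change of between 0.094 and 0.136 days in hospital length of stay.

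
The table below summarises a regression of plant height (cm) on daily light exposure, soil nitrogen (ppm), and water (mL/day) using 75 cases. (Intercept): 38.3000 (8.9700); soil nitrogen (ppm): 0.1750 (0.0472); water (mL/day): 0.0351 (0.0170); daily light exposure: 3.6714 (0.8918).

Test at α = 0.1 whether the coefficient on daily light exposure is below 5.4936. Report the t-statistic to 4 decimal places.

t = -2.0433

Read off: b = 3.6714, SE = 0.8918 for daily light exposure.
H₀: β₁ = 5.4936 vs H₁: β₁ < 5.4936.
t = (3.6714 − 5.4936) / 0.8918 = -2.0433.
df = n − k − 1 = 75 − 3 − 1 = 71.
One-sided p ≈ 0.0224, which is < 0.1, so reject H₀.
There is evidence that the true slope on daily light exposure is below 5.4936 cm per unit, holding the other predictors fixed.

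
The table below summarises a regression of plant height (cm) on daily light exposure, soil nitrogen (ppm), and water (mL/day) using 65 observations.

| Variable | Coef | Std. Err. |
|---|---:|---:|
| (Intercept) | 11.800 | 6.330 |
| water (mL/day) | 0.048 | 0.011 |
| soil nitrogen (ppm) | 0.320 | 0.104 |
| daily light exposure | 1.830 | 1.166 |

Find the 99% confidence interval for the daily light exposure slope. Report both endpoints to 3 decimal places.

(-1.270, 4.930)

Read off: b = 1.830, SE = 1.166 for daily light exposure.
df = n − k − 1 = 65 − 3 − 1 = 61.
t* = t_{0.005, 61} = 2.658857.
Margin = t* × SE = 2.658857 × 1.166 = 3.10023.
CI: 1.830 ± 3.10023 → (-1.270, 4.930).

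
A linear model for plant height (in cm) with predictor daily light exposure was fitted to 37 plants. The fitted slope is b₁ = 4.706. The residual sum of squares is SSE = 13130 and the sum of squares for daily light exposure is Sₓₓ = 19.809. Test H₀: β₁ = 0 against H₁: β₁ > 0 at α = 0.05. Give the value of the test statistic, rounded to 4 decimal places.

MSE = SSE/(n − 2) = 13130/35 = 375.143.
SE(b₁) = √(MSE/Sₓₓ) = √(375.143/19.809) = 4.35178.
t = 4.706 / 4.35178 = 1.0814.
df = n − 2 = 35.
One-sided p ≈ 0.1435, which is ≥ 0.05, so fail to reject H₀.
The data do not give significant evidence that the true slope on daily light exposure is positive.

t = 1.0814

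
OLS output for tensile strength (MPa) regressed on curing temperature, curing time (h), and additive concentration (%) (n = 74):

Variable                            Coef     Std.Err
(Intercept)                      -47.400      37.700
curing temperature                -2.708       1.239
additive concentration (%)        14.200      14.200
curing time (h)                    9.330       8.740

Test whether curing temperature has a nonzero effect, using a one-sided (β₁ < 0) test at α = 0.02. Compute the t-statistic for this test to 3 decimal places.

Read off: b = -2.708, SE = 1.239 for curing temperature.
H₀: β₁ = 0 vs H₁: β₁ < 0.
t = -2.708 / 1.239 = -2.186.
df = n − k − 1 = 74 − 3 − 1 = 70.
One-sided p ≈ 0.0161, which is < 0.02, so reject H₀.
There is evidence that the true slope on curing temperature is negative, holding the other predictors fixed.

t = -2.186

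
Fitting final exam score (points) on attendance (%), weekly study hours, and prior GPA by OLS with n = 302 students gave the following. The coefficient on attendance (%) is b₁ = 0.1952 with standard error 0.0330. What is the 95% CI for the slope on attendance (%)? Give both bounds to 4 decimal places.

df = n − k − 1 = 302 − 3 − 1 = 298.
t* = t_{0.025, 298} = 1.967957.
Margin = t* × SE = 1.967957 × 0.0330 = 0.064943.
CI: 0.1952 ± 0.064943 → (0.1303, 0.2601).
With 95% confidence, each one-unit increase in attendance (%) is associated with a change of between 0.1303 and 0.2601 points in final exam score, holding the other predictors fixed.

(0.1303, 0.2601)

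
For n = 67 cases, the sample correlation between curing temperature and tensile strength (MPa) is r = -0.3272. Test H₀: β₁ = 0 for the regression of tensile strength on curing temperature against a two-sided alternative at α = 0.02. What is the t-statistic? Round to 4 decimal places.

t = -2.7916

t = r·√(n − 2)/√(1 − r²) = -0.3272·√65/√0.89294 = -2.7916.
df = n − 2 = 65.
Two-sided p ≈ 0.0069, which is < 0.02, so reject H₀.
There is evidence of a linear association between curing temperature and tensile strength.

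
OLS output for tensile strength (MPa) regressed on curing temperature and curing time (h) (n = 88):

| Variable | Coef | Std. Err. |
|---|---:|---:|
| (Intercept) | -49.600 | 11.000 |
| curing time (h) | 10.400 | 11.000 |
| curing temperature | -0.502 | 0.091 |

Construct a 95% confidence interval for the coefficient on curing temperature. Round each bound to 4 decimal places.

(-0.6829, -0.3211)

Read off: b = -0.502, SE = 0.091 for curing temperature.
df = n − k − 1 = 88 − 2 − 1 = 85.
t* = t_{0.025, 85} = 1.988268.
Margin = t* × SE = 1.988268 × 0.091 = 0.180932.
CI: -0.502 ± 0.180932 → (-0.6829, -0.3211).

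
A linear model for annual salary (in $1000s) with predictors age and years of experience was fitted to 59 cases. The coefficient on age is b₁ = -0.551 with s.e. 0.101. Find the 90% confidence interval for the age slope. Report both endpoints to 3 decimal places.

(-0.720, -0.382)

df = n − k − 1 = 59 − 2 − 1 = 56.
t* = t_{0.05, 56} = 1.672522.
Margin = t* × SE = 1.672522 × 0.101 = 0.16892.
CI: -0.551 ± 0.16892 → (-0.720, -0.382).
With 90% confidence, each one-unit increase in age is associated with a change of between -0.720 and -0.382 $1000s in annual salary, holding the other predictors fixed.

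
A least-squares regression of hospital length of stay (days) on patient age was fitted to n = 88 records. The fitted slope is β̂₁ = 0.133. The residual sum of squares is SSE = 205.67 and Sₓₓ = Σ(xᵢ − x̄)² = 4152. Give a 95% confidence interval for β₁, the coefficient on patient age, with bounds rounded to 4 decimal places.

MSE = SSE/(n − 2) = 205.67/86 = 2.39151.
SE(β̂₁) = √(MSE/Sₓₓ) = √(2.39151/4152) = 0.0239998.
df = n − 2 = 86.
t* = t_{0.025, 86} = 1.987934.
Margin = t* × SE = 1.987934 × 0.0239998 = 0.047710.
CI: 0.133 ± 0.047710 → (0.0853, 0.1807).
With 95% confidence, each one-unit increase in patient age is associated with a change of between 0.0853 and 0.1807 days in hospital length of stay.

(0.0853, 0.1807)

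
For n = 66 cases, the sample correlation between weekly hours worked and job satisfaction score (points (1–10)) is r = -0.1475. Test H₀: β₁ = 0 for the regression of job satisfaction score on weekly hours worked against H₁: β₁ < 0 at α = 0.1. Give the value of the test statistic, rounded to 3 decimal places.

t = r·√(n − 2)/√(1 − r²) = -0.1475·√64/√0.978244 = -1.193.
df = n − 2 = 64.
One-sided p ≈ 0.1186, which is ≥ 0.1, so fail to reject H₀.
The data do not give significant evidence of a linear association between weekly hours worked and job satisfaction score.

t = -1.193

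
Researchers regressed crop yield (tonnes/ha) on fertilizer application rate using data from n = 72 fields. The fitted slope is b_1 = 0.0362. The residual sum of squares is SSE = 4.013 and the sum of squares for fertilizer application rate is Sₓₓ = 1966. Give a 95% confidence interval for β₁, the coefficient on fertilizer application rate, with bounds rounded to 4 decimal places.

MSE = SSE/(n − 2) = 4.013/70 = 0.0573286.
SE(b_1) = √(MSE/Sₓₓ) = √(0.0573286/1966) = 0.0054.
df = n − 2 = 70.
t* = t_{0.025, 70} = 1.994437.
Margin = t* × SE = 1.994437 × 0.0054 = 0.010770.
CI: 0.0362 ± 0.010770 → (0.0254, 0.0470).
With 95% confidence, each one-unit increase in fertilizer application rate is associated with a change of between 0.0254 and 0.0470 tonnes/ha in crop yield.

(0.0254, 0.0470)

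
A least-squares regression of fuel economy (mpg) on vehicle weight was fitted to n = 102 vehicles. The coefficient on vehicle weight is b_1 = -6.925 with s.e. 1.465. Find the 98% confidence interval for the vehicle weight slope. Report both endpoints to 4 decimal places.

df = n − 2 = 102 − 2 = 100.
t* = t_{0.01, 100} = 2.364217.
Margin = t* × SE = 2.364217 × 1.465 = 3.463578.
CI: -6.925 ± 3.463578 → (-10.3886, -3.4614).
With 98% confidence, each one-unit increase in vehicle weight is associated with a change of between -10.3886 and -3.4614 mpg in fuel economy.

(-10.3886, -3.4614)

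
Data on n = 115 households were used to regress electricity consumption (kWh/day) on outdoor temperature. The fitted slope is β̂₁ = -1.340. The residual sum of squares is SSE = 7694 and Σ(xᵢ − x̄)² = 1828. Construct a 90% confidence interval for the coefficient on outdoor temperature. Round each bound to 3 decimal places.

MSE = SSE/(n − 2) = 7694/113 = 68.0885.
SE(β̂₁) = √(MSE/Sₓₓ) = √(68.0885/1828) = 0.192996.
df = n − 2 = 113.
t* = t_{0.05, 113} = 1.65845.
Margin = t* × SE = 1.65845 × 0.192996 = 0.32007.
CI: -1.340 ± 0.32007 → (-1.660, -1.020).
With 90% confidence, each one-unit increase in outdoor temperature is associated with a change of between -1.660 and -1.020 kWh/day in electricity consumption.

(-1.660, -1.020)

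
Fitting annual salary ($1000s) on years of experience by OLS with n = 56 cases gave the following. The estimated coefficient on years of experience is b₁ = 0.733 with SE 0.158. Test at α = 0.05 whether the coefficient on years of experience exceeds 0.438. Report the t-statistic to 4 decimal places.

t = 1.8671

H₀: β₁ = 0.438 vs H₁: β₁ > 0.438.
t = (b₁ − β₁⁰)/SE = (0.733 − 0.438) / 0.158 = 1.8671.
df = n − 2 = 56 − 2 = 54.
One-sided p ≈ 0.0337, which is < 0.05, so reject H₀.
There is evidence that the true slope on years of experience exceeds 0.438 $1000s per unit.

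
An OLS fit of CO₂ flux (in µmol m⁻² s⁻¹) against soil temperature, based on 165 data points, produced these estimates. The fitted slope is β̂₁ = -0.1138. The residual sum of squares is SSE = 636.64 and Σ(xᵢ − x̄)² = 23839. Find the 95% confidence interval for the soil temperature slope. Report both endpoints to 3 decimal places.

MSE = SSE/(n − 2) = 636.64/163 = 3.90577.
SE(β̂₁) = √(MSE/Sₓₓ) = √(3.90577/23839) = 0.0128.
df = n − 2 = 163.
t* = t_{0.025, 163} = 1.974625.
Margin = t* × SE = 1.974625 × 0.0128 = 0.02528.
CI: -0.1138 ± 0.02528 → (-0.139, -0.089).
With 95% confidence, each one-unit increase in soil temperature is associated with a change of between -0.139 and -0.089 µmol m⁻² s⁻¹ in CO₂ flux.

(-0.139, -0.089)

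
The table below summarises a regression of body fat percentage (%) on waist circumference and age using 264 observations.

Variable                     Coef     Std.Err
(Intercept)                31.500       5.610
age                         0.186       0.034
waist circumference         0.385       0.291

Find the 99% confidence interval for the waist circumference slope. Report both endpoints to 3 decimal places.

(-0.370, 1.140)

Read off: b = 0.385, SE = 0.291 for waist circumference.
df = n − k − 1 = 264 − 2 − 1 = 261.
t* = t_{0.005, 261} = 2.594797.
Margin = t* × SE = 2.594797 × 0.291 = 0.75509.
CI: 0.385 ± 0.75509 → (-0.370, 1.140).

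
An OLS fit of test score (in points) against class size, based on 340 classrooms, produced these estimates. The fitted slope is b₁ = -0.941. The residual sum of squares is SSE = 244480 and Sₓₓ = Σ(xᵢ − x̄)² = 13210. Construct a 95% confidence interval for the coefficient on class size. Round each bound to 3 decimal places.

MSE = SSE/(n − 2) = 244480/338 = 723.314.
SE(b₁) = √(MSE/Sₓₓ) = √(723.314/13210) = 0.233998.
df = n − 2 = 338.
t* = t_{0.025, 338} = 1.967007.
Margin = t* × SE = 1.967007 × 0.233998 = 0.46028.
CI: -0.941 ± 0.46028 → (-1.401, -0.481).
With 95% confidence, each one-unit increase in class size is associated with a change of between -1.401 and -0.481 points in test score.

(-1.401, -0.481)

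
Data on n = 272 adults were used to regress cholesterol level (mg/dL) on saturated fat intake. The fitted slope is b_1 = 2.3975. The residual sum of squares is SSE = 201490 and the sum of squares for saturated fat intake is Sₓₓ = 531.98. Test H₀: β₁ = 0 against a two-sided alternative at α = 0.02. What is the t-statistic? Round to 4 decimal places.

MSE = SSE/(n − 2) = 201490/270 = 746.259.
SE(b_1) = √(MSE/Sₓₓ) = √(746.259/531.98) = 1.1844.
t = 2.3975 / 1.1844 = 2.0242.
df = n − 2 = 270.
Two-sided p ≈ 0.0439, which is ≥ 0.02, so fail to reject H₀.
The data do not give significant evidence of an association between saturated fat intake and cholesterol level.

t = 2.0242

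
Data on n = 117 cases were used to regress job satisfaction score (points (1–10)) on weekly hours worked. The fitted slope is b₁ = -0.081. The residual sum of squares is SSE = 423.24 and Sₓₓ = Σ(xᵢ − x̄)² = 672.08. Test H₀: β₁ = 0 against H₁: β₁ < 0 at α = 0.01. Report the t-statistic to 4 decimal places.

MSE = SSE/(n − 2) = 423.24/115 = 3.68035.
SE(b₁) = √(MSE/Sₓₓ) = √(3.68035/672.08) = 0.0740004.
t = -0.081 / 0.0740004 = -1.0946.
df = n − 2 = 115.
One-sided p ≈ 0.1380, which is ≥ 0.01, so fail to reject H₀.
The data do not give significant evidence that the true slope on weekly hours worked is negative.

t = -1.0946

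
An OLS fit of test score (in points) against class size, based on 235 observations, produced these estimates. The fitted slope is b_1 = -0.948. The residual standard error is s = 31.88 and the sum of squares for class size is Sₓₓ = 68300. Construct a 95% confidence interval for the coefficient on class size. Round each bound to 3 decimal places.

(-1.188, -0.708)

SE(b_1) = s/√Sₓₓ = 31.88/√68300 = 0.121985.
df = n − 2 = 233.
t* = t_{0.025, 233} = 1.970198.
Margin = t* × SE = 1.970198 × 0.121985 = 0.24034.
CI: -0.948 ± 0.24034 → (-1.188, -0.708).
With 95% confidence, each one-unit increase in class size is associated with a change of between -1.188 and -0.708 points in test score.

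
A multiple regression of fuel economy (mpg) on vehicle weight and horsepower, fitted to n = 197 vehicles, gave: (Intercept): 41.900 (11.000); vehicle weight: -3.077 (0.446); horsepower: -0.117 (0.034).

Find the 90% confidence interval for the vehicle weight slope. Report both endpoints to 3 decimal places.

Read off: b = -3.077, SE = 0.446 for vehicle weight.
df = n − k − 1 = 197 − 2 − 1 = 194.
t* = t_{0.05, 194} = 1.652746.
Margin = t* × SE = 1.652746 × 0.446 = 0.73712.
CI: -3.077 ± 0.73712 → (-3.814, -2.340).

(-3.814, -2.340)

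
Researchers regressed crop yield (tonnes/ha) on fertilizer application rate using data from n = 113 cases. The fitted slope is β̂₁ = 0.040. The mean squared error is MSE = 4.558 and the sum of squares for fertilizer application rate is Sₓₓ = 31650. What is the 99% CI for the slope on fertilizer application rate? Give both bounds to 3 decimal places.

SE(β̂₁) = √(MSE/Sₓₓ) = √(4.558/31650) = 0.0120005.
df = n − 2 = 111.
t* = t_{0.005, 111} = 2.620849.
Margin = t* × SE = 2.620849 × 0.0120005 = 0.03145.
CI: 0.040 ± 0.03145 → (0.009, 0.071).
With 99% confidence, each one-unit increase in fertilizer application rate is associated with a change of between 0.009 and 0.071 tonnes/ha in crop yield.

(0.009, 0.071)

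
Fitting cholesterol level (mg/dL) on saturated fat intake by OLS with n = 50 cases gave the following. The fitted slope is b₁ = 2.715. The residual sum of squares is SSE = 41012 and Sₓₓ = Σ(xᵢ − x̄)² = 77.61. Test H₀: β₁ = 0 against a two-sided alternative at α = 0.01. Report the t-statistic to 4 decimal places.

t = 0.8183

MSE = SSE/(n − 2) = 41012/48 = 854.417.
SE(b₁) = √(MSE/Sₓₓ) = √(854.417/77.61) = 3.318.
t = 2.715 / 3.318 = 0.8183.
df = n − 2 = 48.
Two-sided p ≈ 0.4172, which is ≥ 0.01, so fail to reject H₀.
The data do not give significant evidence of an association between saturated fat intake and cholesterol level.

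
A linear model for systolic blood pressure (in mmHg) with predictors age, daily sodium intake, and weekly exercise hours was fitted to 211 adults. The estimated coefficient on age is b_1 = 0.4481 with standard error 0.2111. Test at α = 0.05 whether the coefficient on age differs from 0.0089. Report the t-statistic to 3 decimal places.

H₀: β₁ = 0.0089 vs H₁: β₁ ≠ 0.0089.
t = (b_1 − β₁⁰)/SE = (0.4481 − 0.0089) / 0.2111 = 2.081.
df = n − k − 1 = 211 − 3 − 1 = 207.
Two-sided p ≈ 0.0387, which is < 0.05, so reject H₀.
There is evidence that the true slope on age differs from 0.0089 mmHg per unit, holding the other predictors fixed.

t = 2.081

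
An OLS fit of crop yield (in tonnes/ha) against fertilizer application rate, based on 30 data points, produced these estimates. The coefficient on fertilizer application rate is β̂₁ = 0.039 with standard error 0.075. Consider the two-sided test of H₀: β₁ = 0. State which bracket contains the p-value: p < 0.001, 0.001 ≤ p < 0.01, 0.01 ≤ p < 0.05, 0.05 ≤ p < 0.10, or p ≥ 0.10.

p ≥ 0.10

t = 0.039 / 0.075 = 0.520.
df = n − 2 = 30 − 2 = 28.
Two-sided p = 2·P(T_{28} > |t|) ≈ 0.6072.
So p ≥ 0.10.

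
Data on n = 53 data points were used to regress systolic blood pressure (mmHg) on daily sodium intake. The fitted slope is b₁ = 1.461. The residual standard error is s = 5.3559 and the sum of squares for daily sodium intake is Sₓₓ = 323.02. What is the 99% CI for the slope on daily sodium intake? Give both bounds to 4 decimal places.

(0.6636, 2.2584)

SE(b₁) = s/√Sₓₓ = 5.3559/√323.02 = 0.298001.
df = n − 2 = 51.
t* = t_{0.005, 51} = 2.675722.
Margin = t* × SE = 2.675722 × 0.298001 = 0.797368.
CI: 1.461 ± 0.797368 → (0.6636, 2.2584).
With 99% confidence, each one-unit increase in daily sodium intake is associated with a change of between 0.6636 and 2.2584 mmHg in systolic blood pressure.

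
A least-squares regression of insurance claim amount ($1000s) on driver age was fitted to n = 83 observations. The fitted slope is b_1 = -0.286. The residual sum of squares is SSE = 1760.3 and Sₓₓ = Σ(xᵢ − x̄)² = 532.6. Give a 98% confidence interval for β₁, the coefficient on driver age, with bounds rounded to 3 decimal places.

MSE = SSE/(n − 2) = 1760.3/81 = 21.7321.
SE(b_1) = √(MSE/Sₓₓ) = √(21.7321/532.6) = 0.201999.
df = n − 2 = 81.
t* = t_{0.01, 81} = 2.37327.
Margin = t* × SE = 2.37327 × 0.201999 = 0.47940.
CI: -0.286 ± 0.47940 → (-0.765, 0.193).
With 98% confidence, each one-unit increase in driver age is associated with a change of between -0.765 and 0.193 $1000s in insurance claim amount.

(-0.765, 0.193)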